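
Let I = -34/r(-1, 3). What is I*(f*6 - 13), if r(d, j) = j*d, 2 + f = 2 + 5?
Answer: 578/3 ≈ 192.67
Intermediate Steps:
f = 5 (f = -2 + (2 + 5) = -2 + 7 = 5)
r(d, j) = d*j
I = 34/3 (I = -34/((-1*3)) = -34/(-3) = -34*(-⅓) = 34/3 ≈ 11.333)
I*(f*6 - 13) = 34*(5*6 - 13)/3 = 34*(30 - 13)/3 = (34/3)*17 = 578/3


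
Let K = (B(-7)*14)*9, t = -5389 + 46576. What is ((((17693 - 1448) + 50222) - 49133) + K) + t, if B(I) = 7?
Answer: 59403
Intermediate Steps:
t = 41187
K = 882 (K = (7*14)*9 = 98*9 = 882)
((((17693 - 1448) + 50222) - 49133) + K) + t = ((((17693 - 1448) + 50222) - 49133) + 882) + 41187 = (((16245 + 50222) - 49133) + 882) + 41187 = ((66467 - 49133) + 882) + 41187 = (17334 + 882) + 41187 = 18216 + 41187 = 59403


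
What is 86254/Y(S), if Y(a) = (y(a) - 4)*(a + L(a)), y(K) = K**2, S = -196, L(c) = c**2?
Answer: 6161/104864760 ≈ 5.8752e-5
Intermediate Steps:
Y(a) = (-4 + a**2)*(a + a**2) (Y(a) = (a**2 - 4)*(a + a**2) = (-4 + a**2)*(a + a**2))
86254/Y(S) = 86254/((-196*(-4 + (-196)**2 + (-196)**3 - 4*(-196)))) = 86254/((-196*(-4 + 38416 - 7529536 + 784))) = 86254/((-196*(-7490340))) = 86254/1468106640 = 86254*(1/1468106640) = 6161/104864760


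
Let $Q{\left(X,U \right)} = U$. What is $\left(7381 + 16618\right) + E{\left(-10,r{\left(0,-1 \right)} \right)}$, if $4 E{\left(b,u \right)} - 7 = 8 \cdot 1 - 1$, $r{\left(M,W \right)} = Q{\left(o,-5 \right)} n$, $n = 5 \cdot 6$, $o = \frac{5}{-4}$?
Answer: $\frac{48005}{2} \approx 24003.0$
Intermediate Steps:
$o = - \frac{5}{4}$ ($o = 5 \left(- \frac{1}{4}\right) = - \frac{5}{4} \approx -1.25$)
$n = 30$
$r{\left(M,W \right)} = -150$ ($r{\left(M,W \right)} = \left(-5\right) 30 = -150$)
$E{\left(b,u \right)} = \frac{7}{2}$ ($E{\left(b,u \right)} = \frac{7}{4} + \frac{8 \cdot 1 - 1}{4} = \frac{7}{4} + \frac{8 - 1}{4} = \frac{7}{4} + \frac{1}{4} \cdot 7 = \frac{7}{4} + \frac{7}{4} = \frac{7}{2}$)
$\left(7381 + 16618\right) + E{\left(-10,r{\left(0,-1 \right)} \right)} = \left(7381 + 16618\right) + \frac{7}{2} = 23999 + \frac{7}{2} = \frac{48005}{2}$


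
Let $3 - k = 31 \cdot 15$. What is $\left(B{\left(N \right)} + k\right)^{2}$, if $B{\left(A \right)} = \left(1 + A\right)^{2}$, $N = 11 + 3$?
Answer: $56169$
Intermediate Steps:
$N = 14$
$k = -462$ ($k = 3 - 31 \cdot 15 = 3 - 465 = -462$)
$\left(B{\left(N \right)} + k\right)^{2} = \left(\left(1 + 14\right)^{2} - 462\right)^{2} = \left(15^{2} - 462\right)^{2} = \left(225 - 462\right)^{2} = \left(-237\right)^{2} = 56169$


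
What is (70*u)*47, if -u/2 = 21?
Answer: -138180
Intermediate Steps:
u = -42 (u = -2*21 = -42)
(70*u)*47 = (70*(-42))*47 = -2940*47 = -138180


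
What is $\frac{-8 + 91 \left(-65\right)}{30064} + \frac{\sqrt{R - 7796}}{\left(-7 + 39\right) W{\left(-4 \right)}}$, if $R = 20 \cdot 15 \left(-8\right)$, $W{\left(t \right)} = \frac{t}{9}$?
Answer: $- \frac{5923}{30064} - \frac{9 i \sqrt{2549}}{64} \approx -0.19701 - 7.0998 i$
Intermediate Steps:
$W{\left(t \right)} = \frac{t}{9}$ ($W{\left(t \right)} = t \frac{1}{9} = \frac{t}{9}$)
$R = -2400$ ($R = 300 \left(-8\right) = -2400$)
$\frac{-8 + 91 \left(-65\right)}{30064} + \frac{\sqrt{R - 7796}}{\left(-7 + 39\right) W{\left(-4 \right)}} = \frac{-8 + 91 \left(-65\right)}{30064} + \frac{\sqrt{-2400 - 7796}}{\left(-7 + 39\right) \frac{1}{9} \left(-4\right)} = \left(-8 - 5915\right) \frac{1}{30064} + \frac{\sqrt{-10196}}{32 \left(- \frac{4}{9}\right)} = \left(-5923\right) \frac{1}{30064} + \frac{2 i \sqrt{2549}}{- \frac{128}{9}} = - \frac{5923}{30064} + 2 i \sqrt{2549} \left(- \frac{9}{128}\right) = - \frac{5923}{30064} - \frac{9 i \sqrt{2549}}{64}$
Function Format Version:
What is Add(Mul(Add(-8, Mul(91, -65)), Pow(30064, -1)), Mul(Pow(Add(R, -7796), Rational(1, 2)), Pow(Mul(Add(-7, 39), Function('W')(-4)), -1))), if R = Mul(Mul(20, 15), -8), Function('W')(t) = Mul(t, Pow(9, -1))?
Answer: Add(Rational(-5923, 30064), Mul(Rational(-9, 64), I, Pow(2549, Rational(1, 2)))) ≈ Add(-0.19701, Mul(-7.0998, I))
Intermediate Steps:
Function('W')(t) = Mul(Rational(1, 9), t) (Function('W')(t) = Mul(t, Rational(1, 9)) = Mul(Rational(1, 9), t))
R = -2400 (R = Mul(300, -8) = -2400)
Add(Mul(Add(-8, Mul(91, -65)), Pow(30064, -1)), Mul(Pow(Add(R, -7796), Rational(1, 2)), Pow(Mul(Add(-7, 39), Function('W')(-4)), -1))) = Add(Mul(Add(-8, Mul(91, -65)), Pow(30064, -1)), Mul(Pow(Add(-2400, -7796), Rational(1, 2)), Pow(Mul(Add(-7, 39), Mul(Rational(1, 9), -4)), -1))) = Add(Mul(Add(-8, -5915), Rational(1, 30064)), Mul(Pow(-10196, Rational(1, 2)), Pow(Mul(32, Rational(-4, 9)), -1))) = Add(Mul(-5923, Rational(1, 30064)), Mul(Mul(2, I, Pow(2549, Rational(1, 2))), Pow(Rational(-128, 9), -1))) = Add(Rational(-5923, 30064), Mul(Mul(2, I, Pow(2549, Rational(1, 2))), Rational(-9, 128))) = Add(Rational(-5923, 30064), Mul(Rational(-9, 64), I, Pow(2549, Rational(1, 2))))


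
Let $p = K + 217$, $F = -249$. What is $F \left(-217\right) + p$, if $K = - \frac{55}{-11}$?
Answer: $54255$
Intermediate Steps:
$K = 5$ ($K = \left(-55\right) \left(- \frac{1}{11}\right) = 5$)
$p = 222$ ($p = 5 + 217 = 222$)
$F \left(-217\right) + p = \left(-249\right) \left(-217\right) + 222 = 54033 + 222 = 54255$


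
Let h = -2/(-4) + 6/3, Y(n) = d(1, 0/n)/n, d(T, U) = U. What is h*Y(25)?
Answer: 0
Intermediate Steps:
Y(n) = 0 (Y(n) = (0/n)/n = 0/n = 0)
h = 5/2 (h = -2*(-¼) + 6*(⅓) = ½ + 2 = 5/2 ≈ 2.5000)
h*Y(25) = (5/2)*0 = 0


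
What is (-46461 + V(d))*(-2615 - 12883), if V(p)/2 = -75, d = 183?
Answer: 722377278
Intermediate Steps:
V(p) = -150 (V(p) = 2*(-75) = -150)
(-46461 + V(d))*(-2615 - 12883) = (-46461 - 150)*(-2615 - 12883) = -46611*(-15498) = 722377278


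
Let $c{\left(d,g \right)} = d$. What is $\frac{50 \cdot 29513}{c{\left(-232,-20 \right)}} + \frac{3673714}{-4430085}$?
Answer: $- \frac{297186692359}{46717260} \approx -6361.4$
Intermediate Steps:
$\frac{50 \cdot 29513}{c{\left(-232,-20 \right)}} + \frac{3673714}{-4430085} = \frac{50 \cdot 29513}{-232} + \frac{3673714}{-4430085} = 1475650 \left(- \frac{1}{232}\right) + 3673714 \left(- \frac{1}{4430085}\right) = - \frac{737825}{116} - \frac{333974}{402735} = - \frac{297186692359}{46717260}$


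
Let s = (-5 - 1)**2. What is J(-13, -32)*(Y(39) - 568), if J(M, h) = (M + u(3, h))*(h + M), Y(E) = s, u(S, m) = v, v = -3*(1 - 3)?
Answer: -167580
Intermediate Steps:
v = 6 (v = -3*(-2) = 6)
u(S, m) = 6
s = 36 (s = (-6)**2 = 36)
Y(E) = 36
J(M, h) = (6 + M)*(M + h) (J(M, h) = (M + 6)*(h + M) = (6 + M)*(M + h))
J(-13, -32)*(Y(39) - 568) = ((-13)**2 + 6*(-13) + 6*(-32) - 13*(-32))*(36 - 568) = (169 - 78 - 192 + 416)*(-532) = 315*(-532) = -167580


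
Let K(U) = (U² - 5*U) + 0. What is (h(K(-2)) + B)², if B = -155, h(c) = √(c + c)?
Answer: 24053 - 620*√7 ≈ 22413.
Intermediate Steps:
K(U) = U² - 5*U
h(c) = √2*√c (h(c) = √(2*c) = √2*√c)
(h(K(-2)) + B)² = (√2*√(-2*(-5 - 2)) - 155)² = (√2*√(-2*(-7)) - 155)² = (√2*√14 - 155)² = (2*√7 - 155)² = (-155 + 2*√7)²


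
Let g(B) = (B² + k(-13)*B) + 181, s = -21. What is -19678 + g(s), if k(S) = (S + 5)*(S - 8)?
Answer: -22584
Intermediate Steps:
k(S) = (-8 + S)*(5 + S) (k(S) = (5 + S)*(-8 + S) = (-8 + S)*(5 + S))
g(B) = 181 + B² + 168*B (g(B) = (B² + (-40 + (-13)² - 3*(-13))*B) + 181 = (B² + (-40 + 169 + 39)*B) + 181 = (B² + 168*B) + 181 = 181 + B² + 168*B)
-19678 + g(s) = -19678 + (181 + (-21)² + 168*(-21)) = -19678 + (181 + 441 - 3528) = -19678 - 2906 = -22584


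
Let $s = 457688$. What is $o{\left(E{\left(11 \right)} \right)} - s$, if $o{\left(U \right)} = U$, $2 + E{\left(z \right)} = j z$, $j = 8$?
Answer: $-457602$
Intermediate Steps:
$E{\left(z \right)} = -2 + 8 z$
$o{\left(E{\left(11 \right)} \right)} - s = \left(-2 + 8 \cdot 11\right) - 457688 = \left(-2 + 88\right) - 457688 = 86 - 457688 = -457602$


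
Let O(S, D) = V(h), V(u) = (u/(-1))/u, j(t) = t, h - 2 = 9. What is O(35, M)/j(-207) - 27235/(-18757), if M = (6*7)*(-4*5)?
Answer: 5656402/3882699 ≈ 1.4568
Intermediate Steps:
h = 11 (h = 2 + 9 = 11)
M = -840 (M = 42*(-20) = -840)
V(u) = -1 (V(u) = (u*(-1))/u = (-u)/u = -1)
O(S, D) = -1
O(35, M)/j(-207) - 27235/(-18757) = -1/(-207) - 27235/(-18757) = -1*(-1/207) - 27235*(-1/18757) = 1/207 + 27235/18757 = 5656402/3882699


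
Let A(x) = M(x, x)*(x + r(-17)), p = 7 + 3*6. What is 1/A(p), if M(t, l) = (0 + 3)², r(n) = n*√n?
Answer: 25/49842 + 17*I*√17/49842 ≈ 0.00050159 + 0.0014063*I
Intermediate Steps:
p = 25 (p = 7 + 18 = 25)
r(n) = n^(3/2)
M(t, l) = 9 (M(t, l) = 3² = 9)
A(x) = 9*x - 153*I*√17 (A(x) = 9*(x + (-17)^(3/2)) = 9*(x - 17*I*√17) = 9*x - 153*I*√17)
1/A(p) = 1/(9*25 - 153*I*√17) = 1/(225 - 153*I*√17)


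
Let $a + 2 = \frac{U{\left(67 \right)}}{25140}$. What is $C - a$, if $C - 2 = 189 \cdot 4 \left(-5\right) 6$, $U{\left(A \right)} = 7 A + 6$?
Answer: $- \frac{114015023}{5028} \approx -22676.0$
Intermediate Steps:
$U{\left(A \right)} = 6 + 7 A$
$a = - \frac{9961}{5028}$ ($a = -2 + \frac{6 + 7 \cdot 67}{25140} = -2 + \left(6 + 469\right) \frac{1}{25140} = -2 + 475 \cdot \frac{1}{25140} = -2 + \frac{95}{5028} = - \frac{9961}{5028} \approx -1.9811$)
$C = -22678$ ($C = 2 + 189 \cdot 4 \left(-5\right) 6 = 2 + 189 \left(\left(-20\right) 6\right) = 2 + 189 \left(-120\right) = 2 - 22680 = -22678$)
$C - a = -22678 - - \frac{9961}{5028} = -22678 + \frac{9961}{5028} = - \frac{114015023}{5028}$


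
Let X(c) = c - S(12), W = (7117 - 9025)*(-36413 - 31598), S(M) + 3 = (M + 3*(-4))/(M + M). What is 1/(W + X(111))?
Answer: 1/129765102 ≈ 7.7062e-9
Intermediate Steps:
S(M) = -3 + (-12 + M)/(2*M) (S(M) = -3 + (M + 3*(-4))/(M + M) = -3 + (M - 12)/((2*M)) = -3 + (-12 + M)*(1/(2*M)) = -3 + (-12 + M)/(2*M))
W = 129764988 (W = -1908*(-68011) = 129764988)
X(c) = 3 + c (X(c) = c - (-5/2 - 6/12) = c - (-5/2 - 6*1/12) = c - (-5/2 - 1/2) = c - 1*(-3) = c + 3 = 3 + c)
1/(W + X(111)) = 1/(129764988 + (3 + 111)) = 1/(129764988 + 114) = 1/129765102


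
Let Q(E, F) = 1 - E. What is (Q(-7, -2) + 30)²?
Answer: 1444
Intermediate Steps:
(Q(-7, -2) + 30)² = ((1 - 1*(-7)) + 30)² = ((1 + 7) + 30)² = (8 + 30)² = 38² = 1444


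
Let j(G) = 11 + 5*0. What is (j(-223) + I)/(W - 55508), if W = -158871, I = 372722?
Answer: -372733/214379 ≈ -1.7387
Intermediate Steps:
j(G) = 11 (j(G) = 11 + 0 = 11)
(j(-223) + I)/(W - 55508) = (11 + 372722)/(-158871 - 55508) = 372733/(-214379) = 372733*(-1/214379) = -372733/214379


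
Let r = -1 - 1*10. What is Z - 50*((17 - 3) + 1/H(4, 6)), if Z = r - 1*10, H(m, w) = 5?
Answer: -731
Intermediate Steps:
r = -11 (r = -1 - 10 = -11)
Z = -21 (Z = -11 - 1*10 = -11 - 10 = -21)
Z - 50*((17 - 3) + 1/H(4, 6)) = -21 - 50*((17 - 3) + 1/5) = -21 - 50*(14 + ⅕) = -21 - 50*71/5 = -21 - 710 = -731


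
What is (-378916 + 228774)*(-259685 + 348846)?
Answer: -13386810862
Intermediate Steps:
(-378916 + 228774)*(-259685 + 348846) = -150142*89161 = -13386810862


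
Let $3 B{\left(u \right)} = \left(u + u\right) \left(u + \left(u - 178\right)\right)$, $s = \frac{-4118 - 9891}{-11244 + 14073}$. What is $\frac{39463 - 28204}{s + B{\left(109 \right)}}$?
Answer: $\frac{10617237}{2736317} \approx 3.8801$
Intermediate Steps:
$s = - \frac{14009}{2829} \approx -4.9519$
$B{\left(u \right)} = \frac{2 u \left(-178 + 2 u\right)}{3}$ ($B{\left(u \right)} = \frac{\left(u + u\right) \left(u + \left(u - 178\right)\right)}{3} = \frac{2 u \left(u + \left(-178 + u\right)\right)}{3} = \frac{2 u \left(-178 + 2 u\right)}{3}$)
$\frac{39463 - 28204}{s + B{\left(109 \right)}} = \frac{39463 - 28204}{- \frac{14009}{2829} + \frac{4}{3} \cdot 109 \left(-89 + 109\right)} = \frac{11259}{- \frac{14009}{2829} + \frac{4}{3} \cdot 109 \cdot 20} = \frac{11259}{- \frac{14009}{2829} + \frac{8720}{3}} = \frac{11259}{\frac{2736317}{943}} = 11259 \cdot \frac{943}{2736317} = \frac{10617237}{2736317}$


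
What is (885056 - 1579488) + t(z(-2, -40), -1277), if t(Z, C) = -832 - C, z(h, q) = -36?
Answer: -693987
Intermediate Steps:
(885056 - 1579488) + t(z(-2, -40), -1277) = (885056 - 1579488) + (-832 - 1*(-1277)) = -694432 + (-832 + 1277) = -694432 + 445 = -693987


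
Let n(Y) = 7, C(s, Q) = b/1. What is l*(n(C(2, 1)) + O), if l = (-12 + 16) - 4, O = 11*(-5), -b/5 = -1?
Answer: 0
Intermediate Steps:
b = 5 (b = -5*(-1) = 5)
O = -55
C(s, Q) = 5 (C(s, Q) = 5/1 = 5*1 = 5)
l = 0 (l = 4 - 4 = 0)
l*(n(C(2, 1)) + O) = 0*(7 - 55) = 0*(-48) = 0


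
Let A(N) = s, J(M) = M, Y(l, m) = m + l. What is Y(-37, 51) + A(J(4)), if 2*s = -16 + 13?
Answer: 25/2 ≈ 12.500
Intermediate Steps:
Y(l, m) = l + m
s = -3/2 (s = (-16 + 13)/2 = (½)*(-3) = -3/2 ≈ -1.5000)
A(N) = -3/2
Y(-37, 51) + A(J(4)) = (-37 + 51) - 3/2 = 14 - 3/2 = 25/2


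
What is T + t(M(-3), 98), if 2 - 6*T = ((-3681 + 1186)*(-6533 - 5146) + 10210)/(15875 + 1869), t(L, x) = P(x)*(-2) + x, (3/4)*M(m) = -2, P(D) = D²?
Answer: -687880289/35488 ≈ -19383.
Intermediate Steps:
M(m) = -8/3 (M(m) = (4/3)*(-2) = -8/3)
t(L, x) = x - 2*x² (t(L, x) = x²*(-2) + x = -2*x² + x = x - 2*x²)
T = -9704609/35488 (T = ⅓ - ((-3681 + 1186)*(-6533 - 5146) + 10210)/(6*(15875 + 1869)) = ⅓ - (-2495*(-11679) + 10210)/(6*17744) = ⅓ - (29139105 + 10210)/(6*17744) = ⅓ - 29149315/(6*17744) = ⅓ - ⅙*29149315/17744 = ⅓ - 29149315/106464 = -9704609/35488 ≈ -273.46)
T + t(M(-3), 98) = -9704609/35488 + 98*(1 - 2*98) = -9704609/35488 + 98*(1 - 196) = -9704609/35488 + 98*(-195) = -9704609/35488 - 19110 = -687880289/35488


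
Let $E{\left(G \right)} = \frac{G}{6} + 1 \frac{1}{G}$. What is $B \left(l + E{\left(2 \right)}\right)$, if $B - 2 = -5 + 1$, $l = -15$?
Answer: $\frac{85}{3} \approx 28.333$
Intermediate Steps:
$E{\left(G \right)} = \frac{1}{G} + \frac{G}{6}$ ($E{\left(G \right)} = G \frac{1}{6} + \frac{1}{G} = \frac{G}{6} + \frac{1}{G} = \frac{1}{G} + \frac{G}{6}$)
$B = -2$ ($B = 2 + \left(-5 + 1\right) = 2 - 4 = -2$)
$B \left(l + E{\left(2 \right)}\right) = - 2 \left(-15 + \left(\frac{1}{2} + \frac{1}{6} \cdot 2\right)\right) = - 2 \left(-15 + \left(\frac{1}{2} + \frac{1}{3}\right)\right) = - 2 \left(-15 + \frac{5}{6}\right) = \left(-2\right) \left(- \frac{85}{6}\right) = \frac{85}{3}$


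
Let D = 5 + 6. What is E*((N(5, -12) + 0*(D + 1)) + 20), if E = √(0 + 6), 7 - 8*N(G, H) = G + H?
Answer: 87*√6/4 ≈ 53.276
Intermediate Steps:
N(G, H) = 7/8 - G/8 - H/8 (N(G, H) = 7/8 - (G + H)/8 = 7/8 + (-G/8 - H/8) = 7/8 - G/8 - H/8)
E = √6 ≈ 2.4495
D = 11
E*((N(5, -12) + 0*(D + 1)) + 20) = √6*(((7/8 - ⅛*5 - ⅛*(-12)) + 0*(11 + 1)) + 20) = √6*(((7/8 - 5/8 + 3/2) + 0*12) + 20) = √6*((7/4 + 0) + 20) = √6*(7/4 + 20) = √6*(87/4) = 87*√6/4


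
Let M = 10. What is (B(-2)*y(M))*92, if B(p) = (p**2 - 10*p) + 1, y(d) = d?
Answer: 23000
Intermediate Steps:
B(p) = 1 + p**2 - 10*p
(B(-2)*y(M))*92 = ((1 + (-2)**2 - 10*(-2))*10)*92 = ((1 + 4 + 20)*10)*92 = (25*10)*92 = 250*92 = 23000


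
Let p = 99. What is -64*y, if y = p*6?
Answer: -38016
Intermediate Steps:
y = 594 (y = 99*6 = 594)
-64*y = -64*594 = -38016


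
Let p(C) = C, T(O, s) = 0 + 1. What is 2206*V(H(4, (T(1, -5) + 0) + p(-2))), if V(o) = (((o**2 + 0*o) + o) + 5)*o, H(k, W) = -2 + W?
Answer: -72798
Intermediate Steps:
T(O, s) = 1
V(o) = o*(5 + o + o**2) (V(o) = (((o**2 + 0) + o) + 5)*o = ((o**2 + o) + 5)*o = ((o + o**2) + 5)*o = (5 + o + o**2)*o = o*(5 + o + o**2))
2206*V(H(4, (T(1, -5) + 0) + p(-2))) = 2206*((-2 + ((1 + 0) - 2))*(5 + (-2 + ((1 + 0) - 2)) + (-2 + ((1 + 0) - 2))**2)) = 2206*((-2 + (1 - 2))*(5 + (-2 + (1 - 2)) + (-2 + (1 - 2))**2)) = 2206*((-2 - 1)*(5 + (-2 - 1) + (-2 - 1)**2)) = 2206*(-3*(5 - 3 + (-3)**2)) = 2206*(-3*(5 - 3 + 9)) = 2206*(-3*11) = 2206*(-33) = -72798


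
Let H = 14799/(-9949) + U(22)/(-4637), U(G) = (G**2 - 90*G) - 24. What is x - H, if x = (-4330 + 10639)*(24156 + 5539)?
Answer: 8642917877287798/46133513 ≈ 1.8735e+8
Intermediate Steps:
U(G) = -24 + G**2 - 90*G
H = -53500483/46133513 (H = 14799/(-9949) + (-24 + 22**2 - 90*22)/(-4637) = 14799*(-1/9949) + (-24 + 484 - 1980)*(-1/4637) = -14799/9949 - 1520*(-1/4637) = -14799/9949 + 1520/4637 = -53500483/46133513 ≈ -1.1597)
x = 187345755 (x = 6309*29695 = 187345755)
x - H = 187345755 - 1*(-53500483/46133513) = 187345755 + 53500483/46133513 = 8642917877287798/46133513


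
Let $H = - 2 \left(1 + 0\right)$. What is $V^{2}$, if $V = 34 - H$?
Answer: $1296$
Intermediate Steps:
$H = -2$ ($H = \left(-2\right) 1 = -2$)
$V = 36$ ($V = 34 - -2 = 34 + 2 = 36$)
$V^{2} = 36^{2} = 1296$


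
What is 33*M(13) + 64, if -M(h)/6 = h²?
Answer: -33398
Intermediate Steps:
M(h) = -6*h²
33*M(13) + 64 = 33*(-6*13²) + 64 = 33*(-6*169) + 64 = 33*(-1014) + 64 = -33462 + 64 = -33398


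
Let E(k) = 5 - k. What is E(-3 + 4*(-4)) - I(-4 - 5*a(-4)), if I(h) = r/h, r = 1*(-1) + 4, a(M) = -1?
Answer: 21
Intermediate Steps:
r = 3 (r = -1 + 4 = 3)
I(h) = 3/h
E(-3 + 4*(-4)) - I(-4 - 5*a(-4)) = (5 - (-3 + 4*(-4))) - 3/(-4 - 5*(-1)) = (5 - (-3 - 16)) - 3/(-4 + 5) = (5 - 1*(-19)) - 3/1 = (5 + 19) - 3 = 24 - 1*3 = 24 - 3 = 21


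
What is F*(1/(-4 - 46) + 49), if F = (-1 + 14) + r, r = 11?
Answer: 29388/25 ≈ 1175.5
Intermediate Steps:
F = 24 (F = (-1 + 14) + 11 = 13 + 11 = 24)
F*(1/(-4 - 46) + 49) = 24*(1/(-4 - 46) + 49) = 24*(1/(-50) + 49) = 24*(-1/50 + 49) = 24*(2449/50) = 29388/25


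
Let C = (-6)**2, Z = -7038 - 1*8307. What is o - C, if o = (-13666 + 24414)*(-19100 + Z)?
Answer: -370214896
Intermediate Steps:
Z = -15345 (Z = -7038 - 8307 = -15345)
C = 36
o = -370214860 (o = (-13666 + 24414)*(-19100 - 15345) = 10748*(-34445) = -370214860)
o - C = -370214860 - 1*36 = -370214860 - 36 = -370214896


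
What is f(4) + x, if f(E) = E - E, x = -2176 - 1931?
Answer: -4107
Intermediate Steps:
x = -4107
f(E) = 0
f(4) + x = 0 - 4107 = -4107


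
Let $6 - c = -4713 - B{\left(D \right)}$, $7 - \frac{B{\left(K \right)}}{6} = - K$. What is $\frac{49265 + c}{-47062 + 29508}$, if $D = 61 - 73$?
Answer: $- \frac{26977}{8777} \approx -3.0736$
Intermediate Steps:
$D = -12$ ($D = 61 - 73 = -12$)
$B{\left(K \right)} = 42 + 6 K$ ($B{\left(K \right)} = 42 - 6 \left(- K\right) = 42 + 6 K$)
$c = 4689$ ($c = 6 - \left(-4713 - \left(42 + 6 \left(-12\right)\right)\right) = 6 - \left(-4713 - \left(42 - 72\right)\right) = 6 - \left(-4713 - -30\right) = 6 - \left(-4713 + 30\right) = 6 - -4683 = 6 + 4683 = 4689$)
$\frac{49265 + c}{-47062 + 29508} = \frac{49265 + 4689}{-47062 + 29508} = \frac{53954}{-17554} = 53954 \left(- \frac{1}{17554}\right) = - \frac{26977}{8777}$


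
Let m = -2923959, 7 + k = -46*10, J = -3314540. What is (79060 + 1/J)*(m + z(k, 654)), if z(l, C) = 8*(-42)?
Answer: -153260857751346741/662908 ≈ -2.3119e+11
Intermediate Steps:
k = -467 (k = -7 - 46*10 = -7 - 460 = -467)
z(l, C) = -336
(79060 + 1/J)*(m + z(k, 654)) = (79060 + 1/(-3314540))*(-2923959 - 336) = (79060 - 1/3314540)*(-2924295) = (262047532399/3314540)*(-2924295) = -153260857751346741/662908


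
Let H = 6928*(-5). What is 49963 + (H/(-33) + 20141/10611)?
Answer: 5954474554/116721 ≈ 51015.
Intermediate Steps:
H = -34640
49963 + (H/(-33) + 20141/10611) = 49963 + (-34640/(-33) + 20141/10611) = 49963 + (-34640*(-1/33) + 20141*(1/10611)) = 49963 + (34640/33 + 20141/10611) = 49963 + 122743231/116721 = 5954474554/116721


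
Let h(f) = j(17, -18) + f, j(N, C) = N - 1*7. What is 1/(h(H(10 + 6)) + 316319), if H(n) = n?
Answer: 1/316345 ≈ 3.1611e-6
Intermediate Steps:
j(N, C) = -7 + N (j(N, C) = N - 7 = -7 + N)
h(f) = 10 + f (h(f) = (-7 + 17) + f = 10 + f)
1/(h(H(10 + 6)) + 316319) = 1/((10 + (10 + 6)) + 316319) = 1/((10 + 16) + 316319) = 1/(26 + 316319) = 1/316345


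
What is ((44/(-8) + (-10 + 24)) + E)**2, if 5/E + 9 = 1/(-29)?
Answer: 1083681/17161 ≈ 63.148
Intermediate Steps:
E = -145/262 (E = 5/(-9 + 1/(-29)) = 5/(-9 - 1/29) = 5/(-262/29) = 5*(-29/262) = -145/262 ≈ -0.55344)
((44/(-8) + (-10 + 24)) + E)**2 = ((44/(-8) + (-10 + 24)) - 145/262)**2 = ((44*(-1/8) + 14) - 145/262)**2 = ((-11/2 + 14) - 145/262)**2 = (17/2 - 145/262)**2 = (1041/131)**2 = 1083681/17161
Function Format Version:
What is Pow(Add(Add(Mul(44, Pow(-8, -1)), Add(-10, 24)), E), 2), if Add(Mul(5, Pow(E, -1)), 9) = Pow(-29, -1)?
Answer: Rational(1083681, 17161) ≈ 63.148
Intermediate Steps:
E = Rational(-145, 262) (E = Mul(5, Pow(Add(-9, Pow(-29, -1)), -1)) = Mul(5, Pow(Add(-9, Rational(-1, 29)), -1)) = Mul(5, Pow(Rational(-262, 29), -1)) = Mul(5, Rational(-29, 262)) = Rational(-145, 262) ≈ -0.55344)
Pow(Add(Add(Mul(44, Pow(-8, -1)), Add(-10, 24)), E), 2) = Pow(Add(Add(Mul(44, Pow(-8, -1)), Add(-10, 24)), Rational(-145, 262)), 2) = Pow(Add(Add(Mul(44, Rational(-1, 8)), 14), Rational(-145, 262)), 2) = Pow(Add(Add(Rational(-11, 2), 14), Rational(-145, 262)), 2) = Pow(Add(Rational(17, 2), Rational(-145, 262)), 2) = Pow(Rational(1041, 131), 2) = Rational(1083681, 17161)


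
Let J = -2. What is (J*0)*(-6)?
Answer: 0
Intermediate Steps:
(J*0)*(-6) = -2*0*(-6) = 0*(-6) = 0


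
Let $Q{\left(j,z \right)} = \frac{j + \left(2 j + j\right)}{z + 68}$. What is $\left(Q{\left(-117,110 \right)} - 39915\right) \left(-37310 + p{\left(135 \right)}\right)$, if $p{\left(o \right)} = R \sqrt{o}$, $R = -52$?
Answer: $\frac{132550080390}{89} + \frac{554216364 \sqrt{15}}{89} \approx 1.5134 \cdot 10^{9}$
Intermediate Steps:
$Q{\left(j,z \right)} = \frac{4 j}{68 + z}$ ($Q{\left(j,z \right)} = \frac{j + 3 j}{68 + z} = \frac{4 j}{68 + z}$)
$p{\left(o \right)} = - 52 \sqrt{o}$
$\left(Q{\left(-117,110 \right)} - 39915\right) \left(-37310 + p{\left(135 \right)}\right) = \left(4 \left(-117\right) \frac{1}{68 + 110} - 39915\right) \left(-37310 - 52 \sqrt{135}\right) = \left(4 \left(-117\right) \frac{1}{178} - 39915\right) \left(-37310 - 52 \cdot 3 \sqrt{15}\right) = \left(4 \left(-117\right) \frac{1}{178} - 39915\right) \left(-37310 - 156 \sqrt{15}\right) = \left(- \frac{234}{89} - 39915\right) \left(-37310 - 156 \sqrt{15}\right) = - \frac{3552669 \left(-37310 - 156 \sqrt{15}\right)}{89} = \frac{132550080390}{89} + \frac{554216364 \sqrt{15}}{89}$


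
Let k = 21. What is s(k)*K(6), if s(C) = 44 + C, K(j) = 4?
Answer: 260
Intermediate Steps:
s(k)*K(6) = (44 + 21)*4 = 65*4 = 260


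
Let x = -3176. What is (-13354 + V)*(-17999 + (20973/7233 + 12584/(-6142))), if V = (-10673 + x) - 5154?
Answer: 4311944117985790/7404181 ≈ 5.8237e+8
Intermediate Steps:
V = -19003 (V = (-10673 - 3176) - 5154 = -13849 - 5154 = -19003)
(-13354 + V)*(-17999 + (20973/7233 + 12584/(-6142))) = (-13354 - 19003)*(-17999 + (20973/7233 + 12584/(-6142))) = -32357*(-17999 + (20973*(1/7233) + 12584*(-1/6142))) = -32357*(-17999 + (6991/2411 - 6292/3071)) = -32357*(-17999 + 6299349/7404181) = -32357*(-133261554470/7404181) = 4311944117985790/7404181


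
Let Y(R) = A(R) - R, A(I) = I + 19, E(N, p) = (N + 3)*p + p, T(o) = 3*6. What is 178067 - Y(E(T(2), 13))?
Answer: 178048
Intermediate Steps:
T(o) = 18
E(N, p) = p + p*(3 + N) (E(N, p) = (3 + N)*p + p = p*(3 + N) + p = p + p*(3 + N))
A(I) = 19 + I
Y(R) = 19 (Y(R) = (19 + R) - R = 19)
178067 - Y(E(T(2), 13)) = 178067 - 1*19 = 178067 - 19 = 178048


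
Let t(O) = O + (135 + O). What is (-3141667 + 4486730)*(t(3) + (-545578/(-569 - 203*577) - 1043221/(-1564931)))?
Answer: 1647561825839137347/8372380850 ≈ 1.9679e+8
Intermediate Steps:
t(O) = 135 + 2*O
(-3141667 + 4486730)*(t(3) + (-545578/(-569 - 203*577) - 1043221/(-1564931))) = (-3141667 + 4486730)*((135 + 2*3) + (-545578/(-569 - 203*577) - 1043221/(-1564931))) = 1345063*((135 + 6) + (-545578/(-569 - 117131) - 1043221*(-1/1564931))) = 1345063*(141 + (-545578/(-117700) + 1043221/1564931)) = 1345063*(141 + (-545578*(-1/117700) + 1043221/1564931)) = 1345063*(141 + (24799/5350 + 1043221/1564931)) = 1345063*(141 + 44389956219/8372380850) = 1345063*(1224895656069/8372380850) = 1647561825839137347/8372380850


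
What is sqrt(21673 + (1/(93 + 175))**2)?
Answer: sqrt(1556641553)/268 ≈ 147.22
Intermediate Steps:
sqrt(21673 + (1/(93 + 175))**2) = sqrt(21673 + (1/268)**2) = sqrt(21673 + 1/71824) = sqrt(1556641553/71824) = sqrt(1556641553)/268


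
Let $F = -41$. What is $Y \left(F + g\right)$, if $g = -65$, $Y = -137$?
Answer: $14522$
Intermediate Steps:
$Y \left(F + g\right) = - 137 \left(-41 - 65\right) = \left(-137\right) \left(-106\right) = 14522$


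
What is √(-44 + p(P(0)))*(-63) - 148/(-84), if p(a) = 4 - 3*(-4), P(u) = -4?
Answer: 37/21 - 126*I*√7 ≈ 1.7619 - 333.36*I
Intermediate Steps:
p(a) = 16 (p(a) = 4 + 12 = 16)
√(-44 + p(P(0)))*(-63) - 148/(-84) = √(-44 + 16)*(-63) - 148/(-84) = √(-28)*(-63) - 148*(-1/84) = (2*I*√7)*(-63) + 37/21 = -126*I*√7 + 37/21 = 37/21 - 126*I*√7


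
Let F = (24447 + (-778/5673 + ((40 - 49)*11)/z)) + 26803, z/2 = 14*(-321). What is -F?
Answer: -871058641321/16996308 ≈ -51250.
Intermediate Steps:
z = -8988 (z = 2*(14*(-321)) = 2*(-4494) = -8988)
F = 871058641321/16996308 (F = (24447 + (-778/5673 + ((40 - 49)*11)/(-8988))) + 26803 = (24447 + (-778*1/5673 - 9*11*(-1/8988))) + 26803 = (24447 + (-778/5673 - 99*(-1/8988))) + 26803 = (24447 + (-778/5673 + 33/2996)) + 26803 = (24447 - 2143679/16996308) + 26803 = 415506597997/16996308 + 26803 = 871058641321/16996308 ≈ 51250.)
-F = -1*871058641321/16996308 = -871058641321/16996308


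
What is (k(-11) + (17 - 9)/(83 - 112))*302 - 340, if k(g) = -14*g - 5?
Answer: 1292666/29 ≈ 44575.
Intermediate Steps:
k(g) = -5 - 14*g
(k(-11) + (17 - 9)/(83 - 112))*302 - 340 = ((-5 - 14*(-11)) + (17 - 9)/(83 - 112))*302 - 340 = ((-5 + 154) + 8/(-29))*302 - 340 = (149 + 8*(-1/29))*302 - 340 = (149 - 8/29)*302 - 340 = (4313/29)*302 - 340 = 1302526/29 - 340 = 1292666/29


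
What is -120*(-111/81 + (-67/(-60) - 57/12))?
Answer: 5404/9 ≈ 600.44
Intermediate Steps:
-120*(-111/81 + (-67/(-60) - 57/12)) = -120*(-111*1/81 + (-67*(-1/60) - 57*1/12)) = -120*(-37/27 + (67/60 - 19/4)) = -120*(-37/27 - 109/30) = -120*(-1351/270) = 5404/9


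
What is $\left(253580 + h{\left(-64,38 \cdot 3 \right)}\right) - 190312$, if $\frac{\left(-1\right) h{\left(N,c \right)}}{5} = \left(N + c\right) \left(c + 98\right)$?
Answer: $10268$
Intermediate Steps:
$h{\left(N,c \right)} = - 5 \left(98 + c\right) \left(N + c\right)$ ($h{\left(N,c \right)} = - 5 \left(N + c\right) \left(c + 98\right) = - 5 \left(N + c\right) \left(98 + c\right) = - 5 \left(98 + c\right) \left(N + c\right)$)
$\left(253580 + h{\left(-64,38 \cdot 3 \right)}\right) - 190312 = \left(253580 - \left(-31360 + 64980 + 170 \cdot 38 \cdot 3\right)\right) - 190312 = \left(253580 - \left(24500 - 36480 + 64980\right)\right) - 190312 = \left(253580 + \left(31360 - 55860 - 64980 + 36480\right)\right) - 190312 = \left(253580 - 53000\right) - 190312 = 200580 - 190312 = 10268$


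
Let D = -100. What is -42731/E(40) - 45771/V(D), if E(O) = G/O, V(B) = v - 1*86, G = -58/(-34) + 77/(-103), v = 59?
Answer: -13455155957/7551 ≈ -1.7819e+6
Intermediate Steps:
G = 1678/1751 (G = -58*(-1/34) + 77*(-1/103) = 29/17 - 77/103 = 1678/1751 ≈ 0.95831)
V(B) = -27 (V(B) = 59 - 1*86 = 59 - 86 = -27)
E(O) = 1678/(1751*O)
-42731/E(40) - 45771/V(D) = -42731/((1678/1751)/40) - 45771/(-27) = -42731/((1678/1751)*(1/40)) - 45771*(-1/27) = -42731/839/35020 + 15257/9 = -42731*35020/839 + 15257/9 = -1496439620/839 + 15257/9 = -13455155957/7551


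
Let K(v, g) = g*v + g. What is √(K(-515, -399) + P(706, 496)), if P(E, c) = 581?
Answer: √205667 ≈ 453.51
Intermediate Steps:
K(v, g) = g + g*v
√(K(-515, -399) + P(706, 496)) = √(-399*(1 - 515) + 581) = √(-399*(-514) + 581) = √(205086 + 581) = √205667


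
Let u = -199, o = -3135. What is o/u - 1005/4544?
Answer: 14045445/904256 ≈ 15.533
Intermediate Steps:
o/u - 1005/4544 = -3135/(-199) - 1005/4544 = -3135*(-1/199) - 1005*1/4544 = 3135/199 - 1005/4544 = 14045445/904256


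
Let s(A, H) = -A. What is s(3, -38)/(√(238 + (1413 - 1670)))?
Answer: 3*I*√19/19 ≈ 0.68825*I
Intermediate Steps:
s(3, -38)/(√(238 + (1413 - 1670))) = (-1*3)/(√(238 + (1413 - 1670))) = -3/√(238 - 257) = -3*(-I*√19/19) = -(-3)*I*√19/19 = 3*I*√19/19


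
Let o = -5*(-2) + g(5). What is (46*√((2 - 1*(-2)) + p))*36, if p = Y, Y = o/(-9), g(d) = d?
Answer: 552*√21 ≈ 2529.6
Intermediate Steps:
o = 15 (o = -5*(-2) + 5 = 10 + 5 = 15)
Y = -5/3 (Y = 15/(-9) = 15*(-⅑) = -5/3 ≈ -1.6667)
p = -5/3 ≈ -1.6667
(46*√((2 - 1*(-2)) + p))*36 = (46*√((2 - 1*(-2)) - 5/3))*36 = (46*√((2 + 2) - 5/3))*36 = (46*√(4 - 5/3))*36 = (46*√(7/3))*36 = (46*(√21/3))*36 = (46*√21/3)*36 = 552*√21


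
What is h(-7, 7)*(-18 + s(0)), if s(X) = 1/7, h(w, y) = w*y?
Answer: 875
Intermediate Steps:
s(X) = 1/7
h(-7, 7)*(-18 + s(0)) = (-7*7)*(-18 + 1/7) = -49*(-125/7) = 875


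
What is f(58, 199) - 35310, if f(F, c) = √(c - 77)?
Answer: -35310 + √122 ≈ -35299.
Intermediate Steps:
f(F, c) = √(-77 + c)
f(58, 199) - 35310 = √(-77 + 199) - 35310 = √122 - 35310 = -35310 + √122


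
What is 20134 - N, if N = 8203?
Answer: 11931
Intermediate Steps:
20134 - N = 20134 - 1*8203 = 20134 - 8203 = 11931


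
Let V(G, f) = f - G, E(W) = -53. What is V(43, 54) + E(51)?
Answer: -42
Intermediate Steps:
V(43, 54) + E(51) = (54 - 1*43) - 53 = (54 - 43) - 53 = 11 - 53 = -42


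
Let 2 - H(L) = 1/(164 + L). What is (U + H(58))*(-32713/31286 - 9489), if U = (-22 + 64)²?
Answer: -116402124447917/6945492 ≈ -1.6759e+7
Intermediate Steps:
U = 1764 (U = 42² = 1764)
H(L) = 2 - 1/(164 + L)
(U + H(58))*(-32713/31286 - 9489) = (1764 + (327 + 2*58)/(164 + 58))*(-32713/31286 - 9489) = (1764 + (327 + 116)/222)*(-32713*1/31286 - 9489) = (1764 + (1/222)*443)*(-32713/31286 - 9489) = (1764 + 443/222)*(-296905567/31286) = (392051/222)*(-296905567/31286) = -116402124447917/6945492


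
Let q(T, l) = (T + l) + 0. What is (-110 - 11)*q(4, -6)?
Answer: 242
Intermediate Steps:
q(T, l) = T + l
(-110 - 11)*q(4, -6) = (-110 - 11)*(4 - 6) = -121*(-2) = 242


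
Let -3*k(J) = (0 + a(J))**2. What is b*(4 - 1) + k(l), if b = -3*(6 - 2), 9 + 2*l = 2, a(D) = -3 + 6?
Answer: -39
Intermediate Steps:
a(D) = 3
l = -7/2 (l = -9/2 + (1/2)*2 = -9/2 + 1 = -7/2 ≈ -3.5000)
b = -12 (b = -3*4 = -12)
k(J) = -3 (k(J) = -(0 + 3)**2/3 = -1/3*3**2 = -1/3*9 = -3)
b*(4 - 1) + k(l) = -12*(4 - 1) - 3 = -12*3 - 3 = -36 - 3 = -39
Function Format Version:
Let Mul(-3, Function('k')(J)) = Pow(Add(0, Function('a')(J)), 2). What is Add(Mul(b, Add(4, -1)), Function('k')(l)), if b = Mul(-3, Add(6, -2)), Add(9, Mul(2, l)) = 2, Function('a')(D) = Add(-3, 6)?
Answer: -39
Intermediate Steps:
Function('a')(D) = 3
l = Rational(-7, 2) (l = Add(Rational(-9, 2), Mul(Rational(1, 2), 2)) = Add(Rational(-9, 2), 1) = Rational(-7, 2) ≈ -3.5000)
b = -12 (b = Mul(-3, 4) = -12)
Function('k')(J) = -3 (Function('k')(J) = Mul(Rational(-1, 3), Pow(Add(0, 3), 2)) = Mul(Rational(-1, 3), Pow(3, 2)) = Mul(Rational(-1, 3), 9) = -3)
Add(Mul(b, Add(4, -1)), Function('k')(l)) = Add(Mul(-12, Add(4, -1)), -3) = Add(Mul(-12, 3), -3) = Add(-36, -3) = -39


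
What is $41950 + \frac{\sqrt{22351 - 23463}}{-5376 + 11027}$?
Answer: $41950 + \frac{2 i \sqrt{278}}{5651} \approx 41950.0 + 0.005901 i$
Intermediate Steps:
$41950 + \frac{\sqrt{22351 - 23463}}{-5376 + 11027} = 41950 + \frac{\sqrt{-1112}}{5651} = 41950 + 2 i \sqrt{278} \cdot \frac{1}{5651} = 41950 + \frac{2 i \sqrt{278}}{5651}$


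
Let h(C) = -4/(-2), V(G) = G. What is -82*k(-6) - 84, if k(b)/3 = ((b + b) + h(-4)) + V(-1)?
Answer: 2622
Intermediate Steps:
h(C) = 2 (h(C) = -4*(-½) = 2)
k(b) = 3 + 6*b (k(b) = 3*(((b + b) + 2) - 1) = 3*((2*b + 2) - 1) = 3*((2 + 2*b) - 1) = 3*(1 + 2*b) = 3 + 6*b)
-82*k(-6) - 84 = -82*(3 + 6*(-6)) - 84 = -82*(3 - 36) - 84 = -82*(-33) - 84 = 2706 - 84 = 2622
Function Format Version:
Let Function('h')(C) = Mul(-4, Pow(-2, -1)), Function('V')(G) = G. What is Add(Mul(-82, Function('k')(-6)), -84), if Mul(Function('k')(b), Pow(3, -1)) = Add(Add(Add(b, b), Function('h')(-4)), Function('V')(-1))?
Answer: 2622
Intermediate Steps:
Function('h')(C) = 2 (Function('h')(C) = Mul(-4, Rational(-1, 2)) = 2)
Function('k')(b) = Add(3, Mul(6, b)) (Function('k')(b) = Mul(3, Add(Add(Add(b, b), 2), -1)) = Mul(3, Add(Add(Mul(2, b), 2), -1)) = Mul(3, Add(Add(2, Mul(2, b)), -1)) = Mul(3, Add(1, Mul(2, b))) = Add(3, Mul(6, b)))
Add(Mul(-82, Function('k')(-6)), -84) = Add(Mul(-82, Add(3, Mul(6, -6))), -84) = Add(Mul(-82, Add(3, -36)), -84) = Add(Mul(-82, -33), -84) = Add(2706, -84) = 2622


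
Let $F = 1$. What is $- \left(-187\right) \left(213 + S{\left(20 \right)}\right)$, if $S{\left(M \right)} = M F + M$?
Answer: $47311$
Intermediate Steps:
$S{\left(M \right)} = 2 M$ ($S{\left(M \right)} = M 1 + M = M + M = 2 M$)
$- \left(-187\right) \left(213 + S{\left(20 \right)}\right) = - \left(-187\right) \left(213 + 2 \cdot 20\right) = - \left(-187\right) \left(213 + 40\right) = - \left(-187\right) 253 = \left(-1\right) \left(-47311\right) = 47311$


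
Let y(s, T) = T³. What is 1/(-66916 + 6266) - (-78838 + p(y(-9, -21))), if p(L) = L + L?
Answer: 5904883999/60650 ≈ 97360.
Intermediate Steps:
p(L) = 2*L
1/(-66916 + 6266) - (-78838 + p(y(-9, -21))) = 1/(-66916 + 6266) - (-78838 + 2*(-21)³) = 1/(-60650) - (-78838 + 2*(-9261)) = -1/60650 - (-78838 - 18522) = -1/60650 - 1*(-97360) = -1/60650 + 97360 = 5904883999/60650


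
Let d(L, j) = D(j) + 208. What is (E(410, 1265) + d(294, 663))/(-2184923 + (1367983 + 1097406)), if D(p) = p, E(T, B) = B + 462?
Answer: 1299/140233 ≈ 0.0092632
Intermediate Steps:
E(T, B) = 462 + B
d(L, j) = 208 + j (d(L, j) = j + 208 = 208 + j)
(E(410, 1265) + d(294, 663))/(-2184923 + (1367983 + 1097406)) = ((462 + 1265) + (208 + 663))/(-2184923 + (1367983 + 1097406)) = (1727 + 871)/(-2184923 + 2465389) = 2598/280466 = 2598*(1/280466) = 1299/140233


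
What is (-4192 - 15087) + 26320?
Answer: 7041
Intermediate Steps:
(-4192 - 15087) + 26320 = -19279 + 26320 = 7041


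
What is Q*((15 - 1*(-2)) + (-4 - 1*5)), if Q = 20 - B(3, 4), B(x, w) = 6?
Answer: 112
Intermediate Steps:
Q = 14 (Q = 20 - 1*6 = 20 - 6 = 14)
Q*((15 - 1*(-2)) + (-4 - 1*5)) = 14*((15 - 1*(-2)) + (-4 - 1*5)) = 14*((15 + 2) + (-4 - 5)) = 14*(17 - 9) = 14*8 = 112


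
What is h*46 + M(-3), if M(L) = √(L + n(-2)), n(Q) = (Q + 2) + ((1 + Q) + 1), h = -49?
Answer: -2254 + I*√3 ≈ -2254.0 + 1.732*I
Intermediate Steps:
n(Q) = 4 + 2*Q (n(Q) = (2 + Q) + (2 + Q) = 4 + 2*Q)
M(L) = √L (M(L) = √(L + (4 + 2*(-2))) = √(L + (4 - 4)) = √(L + 0) = √L)
h*46 + M(-3) = -49*46 + √(-3) = -2254 + I*√3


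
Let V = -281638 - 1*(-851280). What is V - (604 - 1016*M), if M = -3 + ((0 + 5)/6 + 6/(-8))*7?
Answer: 1699748/3 ≈ 5.6658e+5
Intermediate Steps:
M = -29/12 (M = -3 + (5*(⅙) + 6*(-⅛))*7 = -3 + (⅚ - ¾)*7 = -3 + (1/12)*7 = -3 + 7/12 = -29/12 ≈ -2.4167)
V = 569642 (V = -281638 + 851280 = 569642)
V - (604 - 1016*M) = 569642 - (604 - 1016*(-29/12)) = 569642 - (604 + 7366/3) = 569642 - 1*9178/3 = 569642 - 9178/3 = 1699748/3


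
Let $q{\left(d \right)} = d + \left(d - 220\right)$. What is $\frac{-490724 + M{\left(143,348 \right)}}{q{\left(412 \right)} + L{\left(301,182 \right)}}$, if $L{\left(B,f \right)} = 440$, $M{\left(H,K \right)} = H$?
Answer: $- \frac{54509}{116} \approx -469.91$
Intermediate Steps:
$q{\left(d \right)} = -220 + 2 d$ ($q{\left(d \right)} = d + \left(-220 + d\right) = -220 + 2 d$)
$\frac{-490724 + M{\left(143,348 \right)}}{q{\left(412 \right)} + L{\left(301,182 \right)}} = \frac{-490724 + 143}{\left(-220 + 2 \cdot 412\right) + 440} = - \frac{490581}{\left(-220 + 824\right) + 440} = - \frac{490581}{604 + 440} = - \frac{490581}{1044} = \left(-490581\right) \frac{1}{1044} = - \frac{54509}{116}$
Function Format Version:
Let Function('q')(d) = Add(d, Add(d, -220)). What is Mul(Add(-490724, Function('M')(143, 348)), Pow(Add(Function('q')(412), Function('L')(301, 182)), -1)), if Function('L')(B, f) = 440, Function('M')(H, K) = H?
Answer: Rational(-54509, 116) ≈ -469.91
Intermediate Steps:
Function('q')(d) = Add(-220, Mul(2, d)) (Function('q')(d) = Add(d, Add(-220, d)) = Add(-220, Mul(2, d)))
Mul(Add(-490724, Function('M')(143, 348)), Pow(Add(Function('q')(412), Function('L')(301, 182)), -1)) = Mul(Add(-490724, 143), Pow(Add(Add(-220, Mul(2, 412)), 440), -1)) = Mul(-490581, Pow(Add(Add(-220, 824), 440), -1)) = Mul(-490581, Pow(Add(604, 440), -1)) = Mul(-490581, Pow(1044, -1)) = Mul(-490581, Rational(1, 1044)) = Rational(-54509, 116)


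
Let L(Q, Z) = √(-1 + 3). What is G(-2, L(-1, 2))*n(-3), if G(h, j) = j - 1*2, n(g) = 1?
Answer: -2 + √2 ≈ -0.58579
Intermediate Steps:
L(Q, Z) = √2
G(h, j) = -2 + j (G(h, j) = j - 2 = -2 + j)
G(-2, L(-1, 2))*n(-3) = (-2 + √2)*1 = -2 + √2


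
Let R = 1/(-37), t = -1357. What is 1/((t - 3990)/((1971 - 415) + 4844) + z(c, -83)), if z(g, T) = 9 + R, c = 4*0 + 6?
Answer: 236800/1926961 ≈ 0.12289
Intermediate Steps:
R = -1/37 ≈ -0.027027
c = 6 (c = 0 + 6 = 6)
z(g, T) = 332/37 (z(g, T) = 9 - 1/37 = 332/37)
1/((t - 3990)/((1971 - 415) + 4844) + z(c, -83)) = 1/((-1357 - 3990)/((1971 - 415) + 4844) + 332/37) = 1/(-5347/(1556 + 4844) + 332/37) = 1/(-5347/6400 + 332/37) = 1/(1926961/236800) = 236800/1926961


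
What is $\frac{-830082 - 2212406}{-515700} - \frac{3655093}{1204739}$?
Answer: $\frac{445118122633}{155320975575} \approx 2.8658$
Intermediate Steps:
$\frac{-830082 - 2212406}{-515700} - \frac{3655093}{1204739} = \left(-3042488\right) \left(- \frac{1}{515700}\right) - \frac{3655093}{1204739} = \frac{760622}{128925} - \frac{3655093}{1204739} = \frac{445118122633}{155320975575}$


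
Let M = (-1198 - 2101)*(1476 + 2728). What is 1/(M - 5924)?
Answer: -1/13874920 ≈ -7.2072e-8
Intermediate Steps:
M = -13868996 (M = -3299*4204 = -13868996)
1/(M - 5924) = 1/(-13868996 - 5924) = 1/(-13874920) = -1/13874920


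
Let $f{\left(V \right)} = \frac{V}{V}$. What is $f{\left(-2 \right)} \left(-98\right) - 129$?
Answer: $-227$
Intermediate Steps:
$f{\left(V \right)} = 1$
$f{\left(-2 \right)} \left(-98\right) - 129 = 1 \left(-98\right) - 129 = -98 - 129 = -227$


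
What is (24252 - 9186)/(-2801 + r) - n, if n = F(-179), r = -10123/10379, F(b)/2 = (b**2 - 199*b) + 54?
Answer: -1969374717639/14540851 ≈ -1.3544e+5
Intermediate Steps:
F(b) = 108 - 398*b + 2*b**2 (F(b) = 2*((b**2 - 199*b) + 54) = 2*(54 + b**2 - 199*b) = 108 - 398*b + 2*b**2)
r = -10123/10379 (r = -10123*1/10379 = -10123/10379 ≈ -0.97534)
n = 135432 (n = 108 - 398*(-179) + 2*(-179)**2 = 108 + 71242 + 2*32041 = 108 + 71242 + 64082 = 135432)
(24252 - 9186)/(-2801 + r) - n = (24252 - 9186)/(-2801 - 10123/10379) - 1*135432 = 15066/(-29081702/10379) - 135432 = 15066*(-10379/29081702) - 135432 = -78185007/14540851 - 135432 = -1969374717639/14540851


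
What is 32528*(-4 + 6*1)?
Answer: 65056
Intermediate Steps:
32528*(-4 + 6*1) = 32528*(-4 + 6) = 32528*2 = 65056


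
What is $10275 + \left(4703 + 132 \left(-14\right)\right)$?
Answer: $13130$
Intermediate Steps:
$10275 + \left(4703 + 132 \left(-14\right)\right) = 10275 + \left(4703 - 1848\right) = 10275 + 2855 = 13130$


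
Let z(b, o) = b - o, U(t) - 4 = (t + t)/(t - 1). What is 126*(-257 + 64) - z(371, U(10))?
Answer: -222145/9 ≈ -24683.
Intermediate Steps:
U(t) = 4 + 2*t/(-1 + t) (U(t) = 4 + (t + t)/(t - 1) = 4 + (2*t)/(-1 + t) = 4 + 2*t/(-1 + t))
126*(-257 + 64) - z(371, U(10)) = 126*(-257 + 64) - (371 - 2*(-2 + 3*10)/(-1 + 10)) = 126*(-193) - (371 - 2*(-2 + 30)/9) = -24318 - (371 - 2*28/9) = -24318 - (371 - 1*56/9) = -24318 - (371 - 56/9) = -24318 - 1*3283/9 = -24318 - 3283/9 = -222145/9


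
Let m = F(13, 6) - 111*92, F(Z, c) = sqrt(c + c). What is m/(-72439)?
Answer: 10212/72439 - 2*sqrt(3)/72439 ≈ 0.14093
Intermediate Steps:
F(Z, c) = sqrt(2)*sqrt(c) (F(Z, c) = sqrt(2*c) = sqrt(2)*sqrt(c))
m = -10212 + 2*sqrt(3) (m = sqrt(2)*sqrt(6) - 111*92 = 2*sqrt(3) - 10212 = -10212 + 2*sqrt(3) ≈ -10209.)
m/(-72439) = (-10212 + 2*sqrt(3))/(-72439) = (-10212 + 2*sqrt(3))*(-1/72439) = 10212/72439 - 2*sqrt(3)/72439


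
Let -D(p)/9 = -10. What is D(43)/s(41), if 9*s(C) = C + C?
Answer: 405/41 ≈ 9.8781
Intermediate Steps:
s(C) = 2*C/9 (s(C) = (C + C)/9 = (2*C)/9 = 2*C/9)
D(p) = 90 (D(p) = -9*(-10) = 90)
D(43)/s(41) = 90/(((2/9)*41)) = 90/(82/9) = 90*(9/82) = 405/41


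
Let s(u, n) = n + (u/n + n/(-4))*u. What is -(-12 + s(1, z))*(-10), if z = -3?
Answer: -875/6 ≈ -145.83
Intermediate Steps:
s(u, n) = n + u*(-n/4 + u/n) (s(u, n) = n + (u/n + n*(-1/4))*u = n + (u/n - n/4)*u = n + (-n/4 + u/n)*u = n + u*(-n/4 + u/n))
-(-12 + s(1, z))*(-10) = -(-12 + (-3 + 1**2/(-3) - 1/4*(-3)*1))*(-10) = -(-12 + (-3 - 1/3*1 + 3/4))*(-10) = -(-12 + (-3 - 1/3 + 3/4))*(-10) = -(-12 - 31/12)*(-10) = -1*(-175/12)*(-10) = (175/12)*(-10) = -875/6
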